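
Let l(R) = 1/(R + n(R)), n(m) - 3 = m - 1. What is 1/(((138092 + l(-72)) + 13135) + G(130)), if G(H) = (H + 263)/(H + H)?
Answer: 18460/2791678193 ≈ 6.6125e-6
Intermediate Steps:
n(m) = 2 + m (n(m) = 3 + (m - 1) = 3 + (-1 + m) = 2 + m)
l(R) = 1/(2 + 2*R) (l(R) = 1/(R + (2 + R)) = 1/(2 + 2*R))
G(H) = (263 + H)/(2*H) (G(H) = (263 + H)/((2*H)) = (263 + H)*(1/(2*H)) = (263 + H)/(2*H))
1/(((138092 + l(-72)) + 13135) + G(130)) = 1/(((138092 + 1/(2*(1 - 72))) + 13135) + (1/2)*(263 + 130)/130) = 1/(((138092 + (1/2)/(-71)) + 13135) + (1/2)*(1/130)*393) = 1/(((138092 + (1/2)*(-1/71)) + 13135) + 393/260) = 1/(((138092 - 1/142) + 13135) + 393/260) = 1/((19609063/142 + 13135) + 393/260) = 1/(21474233/142 + 393/260) = 1/(2791678193/18460) = 18460/2791678193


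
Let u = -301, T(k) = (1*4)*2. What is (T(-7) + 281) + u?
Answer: -12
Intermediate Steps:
T(k) = 8 (T(k) = 4*2 = 8)
(T(-7) + 281) + u = (8 + 281) - 301 = 289 - 301 = -12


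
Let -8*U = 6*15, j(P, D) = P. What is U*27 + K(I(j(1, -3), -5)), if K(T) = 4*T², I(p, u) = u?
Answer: -815/4 ≈ -203.75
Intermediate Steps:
U = -45/4 (U = -3*15/4 = -⅛*90 = -45/4 ≈ -11.250)
U*27 + K(I(j(1, -3), -5)) = -45/4*27 + 4*(-5)² = -1215/4 + 4*25 = -1215/4 + 100 = -815/4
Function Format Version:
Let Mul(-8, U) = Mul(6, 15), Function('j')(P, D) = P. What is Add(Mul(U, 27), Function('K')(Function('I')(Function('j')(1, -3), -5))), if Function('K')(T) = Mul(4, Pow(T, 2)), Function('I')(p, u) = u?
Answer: Rational(-815, 4) ≈ -203.75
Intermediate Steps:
U = Rational(-45, 4) (U = Mul(Rational(-1, 8), Mul(6, 15)) = Mul(Rational(-1, 8), 90) = Rational(-45, 4) ≈ -11.250)
Add(Mul(U, 27), Function('K')(Function('I')(Function('j')(1, -3), -5))) = Add(Mul(Rational(-45, 4), 27), Mul(4, Pow(-5, 2))) = Add(Rational(-1215, 4), Mul(4, 25)) = Add(Rational(-1215, 4), 100) = Rational(-815, 4)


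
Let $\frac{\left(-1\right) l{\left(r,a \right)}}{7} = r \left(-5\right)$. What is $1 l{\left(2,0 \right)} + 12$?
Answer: $82$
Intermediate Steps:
$l{\left(r,a \right)} = 35 r$ ($l{\left(r,a \right)} = - 7 r \left(-5\right) = - 7 \left(- 5 r\right) = 35 r$)
$1 l{\left(2,0 \right)} + 12 = 1 \cdot 35 \cdot 2 + 12 = 1 \cdot 70 + 12 = 70 + 12 = 82$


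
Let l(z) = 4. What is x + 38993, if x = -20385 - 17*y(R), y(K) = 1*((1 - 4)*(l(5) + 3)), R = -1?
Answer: 18965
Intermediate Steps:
y(K) = -21 (y(K) = 1*((1 - 4)*(4 + 3)) = 1*(-3*7) = 1*(-21) = -21)
x = -20028 (x = -20385 - 17*(-21) = -20385 - 1*(-357) = -20385 + 357 = -20028)
x + 38993 = -20028 + 38993 = 18965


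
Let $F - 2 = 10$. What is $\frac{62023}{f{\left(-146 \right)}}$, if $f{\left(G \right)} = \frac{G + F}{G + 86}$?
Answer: $\frac{1860690}{67} \approx 27772.0$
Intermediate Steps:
$F = 12$ ($F = 2 + 10 = 12$)
$f{\left(G \right)} = \frac{12 + G}{86 + G}$ ($f{\left(G \right)} = \frac{G + 12}{G + 86} = \frac{12 + G}{86 + G}$)
$\frac{62023}{f{\left(-146 \right)}} = \frac{62023}{\frac{1}{86 - 146} \left(12 - 146\right)} = \frac{62023}{\frac{1}{-60} \left(-134\right)} = \frac{62023}{\left(- \frac{1}{60}\right) \left(-134\right)} = \frac{62023}{\frac{67}{30}} = 62023 \cdot \frac{30}{67} = \frac{1860690}{67}$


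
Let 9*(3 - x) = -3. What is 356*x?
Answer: 3560/3 ≈ 1186.7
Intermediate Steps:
x = 10/3 (x = 3 - ⅑*(-3) = 3 + ⅓ = 10/3 ≈ 3.3333)
356*x = 356*(10/3) = 3560/3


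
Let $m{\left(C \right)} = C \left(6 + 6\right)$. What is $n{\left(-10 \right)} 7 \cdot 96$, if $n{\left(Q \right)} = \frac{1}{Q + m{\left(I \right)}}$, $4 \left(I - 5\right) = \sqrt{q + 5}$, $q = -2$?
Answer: $\frac{33600}{2473} - \frac{2016 \sqrt{3}}{2473} \approx 12.175$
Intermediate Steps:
$I = 5 + \frac{\sqrt{3}}{4}$ ($I = 5 + \frac{\sqrt{-2 + 5}}{4} = 5 + \frac{\sqrt{3}}{4} \approx 5.433$)
$m{\left(C \right)} = 12 C$ ($m{\left(C \right)} = C 12 = 12 C$)
$n{\left(Q \right)} = \frac{1}{60 + Q + 3 \sqrt{3}}$ ($n{\left(Q \right)} = \frac{1}{Q + 12 \left(5 + \frac{\sqrt{3}}{4}\right)} = \frac{1}{Q + \left(60 + 3 \sqrt{3}\right)} = \frac{1}{60 + Q + 3 \sqrt{3}}$)
$n{\left(-10 \right)} 7 \cdot 96 = \frac{1}{60 - 10 + 3 \sqrt{3}} \cdot 7 \cdot 96 = \frac{1}{50 + 3 \sqrt{3}} \cdot 7 \cdot 96 = \frac{7}{50 + 3 \sqrt{3}} \cdot 96 = \frac{672}{50 + 3 \sqrt{3}}$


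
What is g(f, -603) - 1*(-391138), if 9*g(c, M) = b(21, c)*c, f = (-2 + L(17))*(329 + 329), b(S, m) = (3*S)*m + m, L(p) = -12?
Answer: 5434620658/9 ≈ 6.0385e+8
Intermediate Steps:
b(S, m) = m + 3*S*m (b(S, m) = 3*S*m + m = m + 3*S*m)
f = -9212 (f = (-2 - 12)*(329 + 329) = -14*658 = -9212)
g(c, M) = 64*c²/9 (g(c, M) = ((c*(1 + 3*21))*c)/9 = ((c*(1 + 63))*c)/9 = ((c*64)*c)/9 = ((64*c)*c)/9 = (64*c²)/9 = 64*c²/9)
g(f, -603) - 1*(-391138) = (64/9)*(-9212)² - 1*(-391138) = (64/9)*84860944 + 391138 = 5431100416/9 + 391138 = 5434620658/9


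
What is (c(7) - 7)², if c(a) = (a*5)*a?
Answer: 56644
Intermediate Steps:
c(a) = 5*a² (c(a) = (5*a)*a = 5*a²)
(c(7) - 7)² = (5*7² - 7)² = (5*49 - 7)² = (245 - 7)² = 238² = 56644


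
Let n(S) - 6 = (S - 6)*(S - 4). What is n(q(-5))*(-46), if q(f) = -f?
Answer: -230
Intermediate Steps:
n(S) = 6 + (-6 + S)*(-4 + S) (n(S) = 6 + (S - 6)*(S - 4) = 6 + (-6 + S)*(-4 + S))
n(q(-5))*(-46) = (30 + (-1*(-5))² - (-10)*(-5))*(-46) = (30 + 5² - 10*5)*(-46) = (30 + 25 - 50)*(-46) = 5*(-46) = -230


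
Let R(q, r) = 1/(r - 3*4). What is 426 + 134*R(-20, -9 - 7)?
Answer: 5897/14 ≈ 421.21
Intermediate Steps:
R(q, r) = 1/(-12 + r) (R(q, r) = 1/(r - 12) = 1/(-12 + r))
426 + 134*R(-20, -9 - 7) = 426 + 134/(-12 + (-9 - 7)) = 426 + 134/(-12 - 16) = 426 + 134/(-28) = 426 + 134*(-1/28) = 426 - 67/14 = 5897/14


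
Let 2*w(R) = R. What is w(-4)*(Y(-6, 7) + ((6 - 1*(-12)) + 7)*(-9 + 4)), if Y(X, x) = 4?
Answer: 242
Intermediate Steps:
w(R) = R/2
w(-4)*(Y(-6, 7) + ((6 - 1*(-12)) + 7)*(-9 + 4)) = ((½)*(-4))*(4 + ((6 - 1*(-12)) + 7)*(-9 + 4)) = -2*(4 + ((6 + 12) + 7)*(-5)) = -2*(4 + (18 + 7)*(-5)) = -2*(4 + 25*(-5)) = -2*(4 - 125) = -2*(-121) = 242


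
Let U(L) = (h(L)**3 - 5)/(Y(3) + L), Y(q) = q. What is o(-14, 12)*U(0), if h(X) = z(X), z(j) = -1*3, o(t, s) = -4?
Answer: 128/3 ≈ 42.667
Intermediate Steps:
z(j) = -3
h(X) = -3
U(L) = -32/(3 + L) (U(L) = ((-3)**3 - 5)/(3 + L) = (-27 - 5)/(3 + L) = -32/(3 + L))
o(-14, 12)*U(0) = -(-128)/(3 + 0) = -(-128)/3 = -4*(-32/3) = 128/3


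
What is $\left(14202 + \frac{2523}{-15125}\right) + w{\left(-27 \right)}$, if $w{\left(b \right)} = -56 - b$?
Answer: $\frac{214364102}{15125} \approx 14173.0$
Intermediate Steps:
$\left(14202 + \frac{2523}{-15125}\right) + w{\left(-27 \right)} = \left(14202 + \frac{2523}{-15125}\right) - 29 = \left(14202 + 2523 \left(- \frac{1}{15125}\right)\right) + \left(-56 + 27\right) = \left(14202 - \frac{2523}{15125}\right) - 29 = \frac{214802727}{15125} - 29 = \frac{214364102}{15125}$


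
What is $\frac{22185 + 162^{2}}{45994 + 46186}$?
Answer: $\frac{48429}{92180} \approx 0.52537$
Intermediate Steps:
$\frac{22185 + 162^{2}}{45994 + 46186} = \frac{22185 + 26244}{92180} = 48429 \cdot \frac{1}{92180} = \frac{48429}{92180}$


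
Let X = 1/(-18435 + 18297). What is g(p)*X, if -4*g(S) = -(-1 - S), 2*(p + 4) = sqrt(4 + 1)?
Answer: -1/184 + sqrt(5)/1104 ≈ -0.0034094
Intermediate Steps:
p = -4 + sqrt(5)/2 (p = -4 + sqrt(4 + 1)/2 = -4 + sqrt(5)/2 ≈ -2.8820)
X = -1/138 (X = 1/(-138) = -1/138 ≈ -0.0072464)
g(S) = -1/4 - S/4 (g(S) = -(-1)*(-1 - S)/4 = -(1 + S)/4 = -1/4 - S/4)
g(p)*X = (-1/4 - (-4 + sqrt(5)/2)/4)*(-1/138) = (-1/4 + (1 - sqrt(5)/8))*(-1/138) = (3/4 - sqrt(5)/8)*(-1/138) = -1/184 + sqrt(5)/1104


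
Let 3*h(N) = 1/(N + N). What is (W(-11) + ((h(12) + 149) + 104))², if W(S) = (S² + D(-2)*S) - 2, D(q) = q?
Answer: 804800161/5184 ≈ 1.5525e+5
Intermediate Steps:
h(N) = 1/(6*N) (h(N) = 1/(3*(N + N)) = 1/(3*((2*N))) = (1/(2*N))/3 = 1/(6*N))
W(S) = -2 + S² - 2*S (W(S) = (S² - 2*S) - 2 = -2 + S² - 2*S)
(W(-11) + ((h(12) + 149) + 104))² = ((-2 + (-11)² - 2*(-11)) + (((⅙)/12 + 149) + 104))² = ((-2 + 121 + 22) + (((⅙)*(1/12) + 149) + 104))² = (141 + ((1/72 + 149) + 104))² = (141 + (10729/72 + 104))² = (141 + 18217/72)² = (28369/72)² = 804800161/5184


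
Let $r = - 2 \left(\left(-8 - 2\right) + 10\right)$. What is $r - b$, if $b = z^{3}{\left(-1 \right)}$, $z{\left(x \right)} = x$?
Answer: $1$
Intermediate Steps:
$b = -1$ ($b = \left(-1\right)^{3} = -1$)
$r = 0$ ($r = - 2 \left(\left(-8 - 2\right) + 10\right) = - 2 \left(-10 + 10\right) = \left(-2\right) 0 = 0$)
$r - b = 0 - -1 = 0 + 1 = 1$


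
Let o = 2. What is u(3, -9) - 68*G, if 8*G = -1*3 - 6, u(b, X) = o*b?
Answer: 165/2 ≈ 82.500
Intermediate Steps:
u(b, X) = 2*b
G = -9/8 (G = (-1*3 - 6)/8 = (-3 - 6)/8 = (⅛)*(-9) = -9/8 ≈ -1.1250)
u(3, -9) - 68*G = 2*3 - 68*(-9/8) = 6 + 153/2 = 165/2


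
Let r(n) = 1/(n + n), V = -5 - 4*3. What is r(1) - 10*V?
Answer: 341/2 ≈ 170.50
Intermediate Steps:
V = -17 (V = -5 - 12 = -17)
r(n) = 1/(2*n)
r(1) - 10*V = (1/2)/1 - 10*(-17) = (1/2)*1 + 170 = 1/2 + 170 = 341/2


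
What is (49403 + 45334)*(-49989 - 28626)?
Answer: -7447749255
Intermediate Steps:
(49403 + 45334)*(-49989 - 28626) = 94737*(-78615) = -7447749255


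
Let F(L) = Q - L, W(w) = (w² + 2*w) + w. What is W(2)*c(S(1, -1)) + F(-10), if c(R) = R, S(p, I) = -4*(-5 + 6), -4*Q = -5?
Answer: -115/4 ≈ -28.750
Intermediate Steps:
Q = 5/4 (Q = -¼*(-5) = 5/4 ≈ 1.2500)
S(p, I) = -4 (S(p, I) = -4*1 = -4)
W(w) = w² + 3*w
F(L) = 5/4 - L
W(2)*c(S(1, -1)) + F(-10) = (2*(3 + 2))*(-4) + (5/4 - 1*(-10)) = (2*5)*(-4) + (5/4 + 10) = 10*(-4) + 45/4 = -40 + 45/4 = -115/4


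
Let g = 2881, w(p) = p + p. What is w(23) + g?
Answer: 2927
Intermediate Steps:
w(p) = 2*p
w(23) + g = 2*23 + 2881 = 46 + 2881 = 2927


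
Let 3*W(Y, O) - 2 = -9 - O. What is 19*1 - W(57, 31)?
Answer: 95/3 ≈ 31.667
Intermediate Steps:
W(Y, O) = -7/3 - O/3 (W(Y, O) = ⅔ + (-9 - O)/3 = ⅔ + (-3 - O/3) = -7/3 - O/3)
19*1 - W(57, 31) = 19*1 - (-7/3 - ⅓*31) = 19 - (-7/3 - 31/3) = 19 - 1*(-38/3) = 19 + 38/3 = 95/3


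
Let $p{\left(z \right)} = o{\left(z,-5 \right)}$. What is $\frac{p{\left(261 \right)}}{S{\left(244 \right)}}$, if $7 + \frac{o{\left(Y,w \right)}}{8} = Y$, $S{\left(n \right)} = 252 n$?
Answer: $\frac{127}{3843} \approx 0.033047$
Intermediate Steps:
$o{\left(Y,w \right)} = -56 + 8 Y$
$p{\left(z \right)} = -56 + 8 z$
$\frac{p{\left(261 \right)}}{S{\left(244 \right)}} = \frac{-56 + 8 \cdot 261}{252 \cdot 244} = \frac{-56 + 2088}{61488} = 2032 \cdot \frac{1}{61488} = \frac{127}{3843}$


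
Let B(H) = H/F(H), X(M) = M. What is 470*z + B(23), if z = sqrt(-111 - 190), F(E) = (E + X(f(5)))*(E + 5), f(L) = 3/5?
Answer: 115/3304 + 470*I*sqrt(301) ≈ 0.034806 + 8154.2*I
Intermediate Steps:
f(L) = 3/5 (f(L) = 3*(1/5) = 3/5)
F(E) = (5 + E)*(3/5 + E) (F(E) = (E + 3/5)*(E + 5) = (3/5 + E)*(5 + E) = (5 + E)*(3/5 + E))
z = I*sqrt(301) (z = sqrt(-301) = I*sqrt(301) ≈ 17.349*I)
B(H) = H/(3 + H**2 + 28*H/5)
470*z + B(23) = 470*(I*sqrt(301)) + 5*23/(15 + 5*23**2 + 28*23) = 470*I*sqrt(301) + 5*23/(15 + 5*529 + 644) = 470*I*sqrt(301) + 5*23/(15 + 2645 + 644) = 470*I*sqrt(301) + 5*23/3304 = 470*I*sqrt(301) + 5*23*(1/3304) = 470*I*sqrt(301) + 115/3304 = 115/3304 + 470*I*sqrt(301)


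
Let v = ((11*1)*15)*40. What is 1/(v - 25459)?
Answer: -1/18859 ≈ -5.3025e-5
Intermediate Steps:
v = 6600 (v = (11*15)*40 = 165*40 = 6600)
1/(v - 25459) = 1/(6600 - 25459) = 1/(-18859) = -1/18859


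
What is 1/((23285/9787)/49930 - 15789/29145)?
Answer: -949475920130/514323441511 ≈ -1.8461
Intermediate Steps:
1/((23285/9787)/49930 - 15789/29145) = 1/((23285*(1/9787))*(1/49930) - 15789*1/29145) = 1/((23285/9787)*(1/49930) - 5263/9715) = 1/(4657/97732982 - 5263/9715) = 1/(-514323441511/949475920130) = -949475920130/514323441511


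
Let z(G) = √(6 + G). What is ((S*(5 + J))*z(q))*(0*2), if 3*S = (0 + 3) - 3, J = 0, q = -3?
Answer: 0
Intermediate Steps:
S = 0 (S = ((0 + 3) - 3)/3 = (3 - 3)/3 = (⅓)*0 = 0)
((S*(5 + J))*z(q))*(0*2) = ((0*(5 + 0))*√(6 - 3))*(0*2) = ((0*5)*√3)*0 = (0*√3)*0 = 0*0 = 0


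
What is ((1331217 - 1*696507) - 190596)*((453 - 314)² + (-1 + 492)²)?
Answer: 115648173828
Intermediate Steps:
((1331217 - 1*696507) - 190596)*((453 - 314)² + (-1 + 492)²) = ((1331217 - 696507) - 190596)*(139² + 491²) = (634710 - 190596)*(19321 + 241081) = 444114*260402 = 115648173828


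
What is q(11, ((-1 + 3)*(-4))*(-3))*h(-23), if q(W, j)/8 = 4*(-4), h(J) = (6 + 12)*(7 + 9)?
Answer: -36864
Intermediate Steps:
h(J) = 288 (h(J) = 18*16 = 288)
q(W, j) = -128 (q(W, j) = 8*(4*(-4)) = 8*(-16) = -128)
q(11, ((-1 + 3)*(-4))*(-3))*h(-23) = -128*288 = -36864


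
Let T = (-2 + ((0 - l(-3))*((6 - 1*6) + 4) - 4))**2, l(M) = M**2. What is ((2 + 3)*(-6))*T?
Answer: -52920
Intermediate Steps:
T = 1764 (T = (-2 + ((0 - 1*(-3)**2)*((6 - 1*6) + 4) - 4))**2 = (-2 + ((0 - 1*9)*((6 - 6) + 4) - 4))**2 = (-2 + ((0 - 9)*(0 + 4) - 4))**2 = (-2 + (-9*4 - 4))**2 = (-2 + (-36 - 4))**2 = (-2 - 40)**2 = (-42)**2 = 1764)
((2 + 3)*(-6))*T = ((2 + 3)*(-6))*1764 = (5*(-6))*1764 = -30*1764 = -52920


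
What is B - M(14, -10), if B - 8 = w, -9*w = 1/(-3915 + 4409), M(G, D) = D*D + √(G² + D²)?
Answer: -409033/4446 - 2*√74 ≈ -109.20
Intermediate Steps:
M(G, D) = D² + √(D² + G²)
w = -1/4446 (w = -1/(9*(-3915 + 4409)) = -⅑/494 = -⅑*1/494 = -1/4446 ≈ -0.00022492)
B = 35567/4446 (B = 8 - 1/4446 = 35567/4446 ≈ 7.9998)
B - M(14, -10) = 35567/4446 - ((-10)² + √((-10)² + 14²)) = 35567/4446 - (100 + √(100 + 196)) = 35567/4446 - (100 + √296) = 35567/4446 - (100 + 2*√74) = 35567/4446 + (-100 - 2*√74) = -409033/4446 - 2*√74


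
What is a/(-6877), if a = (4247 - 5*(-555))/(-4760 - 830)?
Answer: 3511/19221215 ≈ 0.00018266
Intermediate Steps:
a = -3511/2795 (a = (4247 + 2775)/(-5590) = 7022*(-1/5590) = -3511/2795 ≈ -1.2562)
a/(-6877) = -3511/2795/(-6877) = -3511/2795*(-1/6877) = 3511/19221215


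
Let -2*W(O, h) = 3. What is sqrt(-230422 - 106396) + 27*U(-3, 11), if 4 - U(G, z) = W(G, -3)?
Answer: 297/2 + I*sqrt(336818) ≈ 148.5 + 580.36*I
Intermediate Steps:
W(O, h) = -3/2 (W(O, h) = -1/2*3 = -3/2)
U(G, z) = 11/2 (U(G, z) = 4 - 1*(-3/2) = 4 + 3/2 = 11/2)
sqrt(-230422 - 106396) + 27*U(-3, 11) = sqrt(-230422 - 106396) + 27*(11/2) = sqrt(-336818) + 297/2 = I*sqrt(336818) + 297/2 = 297/2 + I*sqrt(336818)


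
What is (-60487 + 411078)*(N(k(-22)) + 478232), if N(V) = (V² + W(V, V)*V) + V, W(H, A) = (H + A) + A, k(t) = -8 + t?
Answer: 168915444982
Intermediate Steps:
W(H, A) = H + 2*A (W(H, A) = (A + H) + A = H + 2*A)
N(V) = V + 4*V² (N(V) = (V² + (V + 2*V)*V) + V = (V² + (3*V)*V) + V = (V² + 3*V²) + V = 4*V² + V = V + 4*V²)
(-60487 + 411078)*(N(k(-22)) + 478232) = (-60487 + 411078)*((-8 - 22)*(1 + 4*(-8 - 22)) + 478232) = 350591*(-30*(1 + 4*(-30)) + 478232) = 350591*(-30*(1 - 120) + 478232) = 350591*(-30*(-119) + 478232) = 350591*(3570 + 478232) = 350591*481802 = 168915444982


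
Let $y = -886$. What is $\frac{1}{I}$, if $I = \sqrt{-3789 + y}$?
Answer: $- \frac{i \sqrt{187}}{935} \approx - 0.014625 i$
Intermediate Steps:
$I = 5 i \sqrt{187}$ ($I = \sqrt{-3789 - 886} = \sqrt{-4675} = 5 i \sqrt{187} \approx 68.374 i$)
$\frac{1}{I} = \frac{1}{5 i \sqrt{187}} = - \frac{i \sqrt{187}}{935}$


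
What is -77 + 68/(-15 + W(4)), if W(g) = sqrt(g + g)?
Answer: -17729/217 - 136*sqrt(2)/217 ≈ -82.587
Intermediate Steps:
W(g) = sqrt(2)*sqrt(g) (W(g) = sqrt(2*g) = sqrt(2)*sqrt(g))
-77 + 68/(-15 + W(4)) = -77 + 68/(-15 + sqrt(2)*sqrt(4)) = -77 + 68/(-15 + sqrt(2)*2) = -77 + 68/(-15 + 2*sqrt(2))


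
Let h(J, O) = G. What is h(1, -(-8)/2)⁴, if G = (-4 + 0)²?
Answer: 65536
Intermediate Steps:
G = 16 (G = (-4)² = 16)
h(J, O) = 16
h(1, -(-8)/2)⁴ = 16⁴ = 65536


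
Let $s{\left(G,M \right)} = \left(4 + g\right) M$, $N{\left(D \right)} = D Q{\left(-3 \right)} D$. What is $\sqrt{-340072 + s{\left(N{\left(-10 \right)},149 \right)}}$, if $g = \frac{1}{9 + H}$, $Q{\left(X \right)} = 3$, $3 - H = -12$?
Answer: $\frac{5 i \sqrt{1955346}}{12} \approx 582.64 i$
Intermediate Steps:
$H = 15$ ($H = 3 - -12 = 3 + 12 = 15$)
$N{\left(D \right)} = 3 D^{2}$ ($N{\left(D \right)} = D 3 D = 3 D D = 3 D^{2}$)
$g = \frac{1}{24}$ ($g = \frac{1}{9 + 15} = \frac{1}{24} \approx 0.041667$)
$s{\left(G,M \right)} = \frac{97 M}{24}$ ($s{\left(G,M \right)} = \left(4 + \frac{1}{24}\right) M = \frac{97 M}{24}$)
$\sqrt{-340072 + s{\left(N{\left(-10 \right)},149 \right)}} = \sqrt{-340072 + \frac{97}{24} \cdot 149} = \sqrt{-340072 + \frac{14453}{24}} = \sqrt{- \frac{8147275}{24}} = \frac{5 i \sqrt{1955346}}{12}$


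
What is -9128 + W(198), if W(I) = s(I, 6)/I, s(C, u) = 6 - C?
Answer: -301256/33 ≈ -9129.0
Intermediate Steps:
W(I) = (6 - I)/I
-9128 + W(198) = -9128 + (6 - 1*198)/198 = -9128 + (6 - 198)/198 = -9128 + (1/198)*(-192) = -9128 - 32/33 = -301256/33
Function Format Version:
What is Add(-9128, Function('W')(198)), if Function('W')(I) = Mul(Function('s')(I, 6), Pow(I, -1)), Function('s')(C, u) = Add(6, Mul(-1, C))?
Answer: Rational(-301256, 33) ≈ -9129.0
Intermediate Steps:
Function('W')(I) = Mul(Pow(I, -1), Add(6, Mul(-1, I))) (Function('W')(I) = Mul(Add(6, Mul(-1, I)), Pow(I, -1)) = Mul(Pow(I, -1), Add(6, Mul(-1, I))))
Add(-9128, Function('W')(198)) = Add(-9128, Mul(Pow(198, -1), Add(6, Mul(-1, 198)))) = Add(-9128, Mul(Rational(1, 198), Add(6, -198))) = Add(-9128, Mul(Rational(1, 198), -192)) = Add(-9128, Rational(-32, 33)) = Rational(-301256, 33)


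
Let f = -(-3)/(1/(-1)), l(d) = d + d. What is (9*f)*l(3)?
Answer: -162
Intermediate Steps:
l(d) = 2*d
f = -3 (f = -(-3)/(1*(-1)) = -(-3)/(-1) = -(-3)*(-1) = -3*1 = -3)
(9*f)*l(3) = (9*(-3))*(2*3) = -27*6 = -162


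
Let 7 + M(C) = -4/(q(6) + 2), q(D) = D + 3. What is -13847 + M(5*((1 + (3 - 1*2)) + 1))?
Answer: -152398/11 ≈ -13854.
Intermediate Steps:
q(D) = 3 + D
M(C) = -81/11 (M(C) = -7 - 4/((3 + 6) + 2) = -7 - 4/(9 + 2) = -7 - 4/11 = -81/11)
-13847 + M(5*((1 + (3 - 1*2)) + 1)) = -13847 - 81/11 = -152398/11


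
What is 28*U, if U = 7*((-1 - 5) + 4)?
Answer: -392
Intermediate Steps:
U = -14 (U = 7*(-6 + 4) = 7*(-2) = -14)
28*U = 28*(-14) = -392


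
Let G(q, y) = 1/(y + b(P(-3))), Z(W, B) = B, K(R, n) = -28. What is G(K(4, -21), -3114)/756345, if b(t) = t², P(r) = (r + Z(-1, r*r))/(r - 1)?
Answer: -4/9414226215 ≈ -4.2489e-10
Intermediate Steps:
P(r) = (r + r²)/(-1 + r) (P(r) = (r + r*r)/(r - 1) = (r + r²)/(-1 + r))
G(q, y) = 1/(9/4 + y) (G(q, y) = 1/(y + (-3*(1 - 3)/(-1 - 3))²) = 1/(y + (-3*(-2)/(-4))²) = 1/(y + (-3*(-¼)*(-2))²) = 1/(y + (-3/2)²) = 1/(y + 9/4) = 1/(9/4 + y))
G(K(4, -21), -3114)/756345 = (4/(9 + 4*(-3114)))/756345 = (4/(9 - 12456))*(1/756345) = (4/(-12447))*(1/756345) = (4*(-1/12447))*(1/756345) = -4/12447*1/756345 = -4/9414226215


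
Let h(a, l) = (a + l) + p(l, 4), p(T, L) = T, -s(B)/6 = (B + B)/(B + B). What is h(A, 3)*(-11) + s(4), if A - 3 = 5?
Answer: -160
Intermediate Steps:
s(B) = -6 (s(B) = -6*(B + B)/(B + B) = -6*2*B/(2*B) = -6*2*B*1/(2*B) = -6*1 = -6)
A = 8 (A = 3 + 5 = 8)
h(a, l) = a + 2*l (h(a, l) = (a + l) + l = a + 2*l)
h(A, 3)*(-11) + s(4) = (8 + 2*3)*(-11) - 6 = (8 + 6)*(-11) - 6 = 14*(-11) - 6 = -154 - 6 = -160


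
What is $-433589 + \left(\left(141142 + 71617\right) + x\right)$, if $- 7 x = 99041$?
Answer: $- \frac{1644851}{7} \approx -2.3498 \cdot 10^{5}$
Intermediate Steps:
$x = - \frac{99041}{7}$ ($x = \left(- \frac{1}{7}\right) 99041 = - \frac{99041}{7} \approx -14149.0$)
$-433589 + \left(\left(141142 + 71617\right) + x\right) = -433589 + \left(\left(141142 + 71617\right) - \frac{99041}{7}\right) = -433589 + \left(212759 - \frac{99041}{7}\right) = -433589 + \frac{1390272}{7} = - \frac{1644851}{7}$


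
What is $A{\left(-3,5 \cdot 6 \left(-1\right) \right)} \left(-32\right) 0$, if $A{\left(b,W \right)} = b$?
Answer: $0$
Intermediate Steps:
$A{\left(-3,5 \cdot 6 \left(-1\right) \right)} \left(-32\right) 0 = \left(-3\right) \left(-32\right) 0 = 96 \cdot 0 = 0$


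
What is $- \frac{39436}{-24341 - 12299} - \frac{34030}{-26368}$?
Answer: $\frac{35729807}{15095680} \approx 2.3669$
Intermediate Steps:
$- \frac{39436}{-24341 - 12299} - \frac{34030}{-26368} = - \frac{39436}{-24341 - 12299} - - \frac{17015}{13184} = - \frac{39436}{-36640} + \frac{17015}{13184} = \left(-39436\right) \left(- \frac{1}{36640}\right) + \frac{17015}{13184} = \frac{9859}{9160} + \frac{17015}{13184} = \frac{35729807}{15095680}$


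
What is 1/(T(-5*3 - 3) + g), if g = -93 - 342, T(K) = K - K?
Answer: -1/435 ≈ -0.0022989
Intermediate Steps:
T(K) = 0
g = -435
1/(T(-5*3 - 3) + g) = 1/(0 - 435) = 1/(-435) = -1/435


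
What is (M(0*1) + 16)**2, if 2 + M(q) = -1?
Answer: 169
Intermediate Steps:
M(q) = -3 (M(q) = -2 - 1 = -3)
(M(0*1) + 16)**2 = (-3 + 16)**2 = 13**2 = 169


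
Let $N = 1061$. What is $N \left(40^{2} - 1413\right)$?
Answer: $198407$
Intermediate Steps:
$N \left(40^{2} - 1413\right) = 1061 \left(40^{2} - 1413\right) = 1061 \left(1600 - 1413\right) = 1061 \cdot 187 = 198407$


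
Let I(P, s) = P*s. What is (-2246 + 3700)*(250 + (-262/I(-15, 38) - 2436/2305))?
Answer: 47644365206/131385 ≈ 3.6263e+5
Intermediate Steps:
(-2246 + 3700)*(250 + (-262/I(-15, 38) - 2436/2305)) = (-2246 + 3700)*(250 + (-262/((-15*38)) - 2436/2305)) = 1454*(250 + (-262/(-570) - 2436*1/2305)) = 1454*(250 + (-262*(-1/570) - 2436/2305)) = 1454*(250 + (131/285 - 2436/2305)) = 1454*(250 - 78461/131385) = 1454*(32767789/131385) = 47644365206/131385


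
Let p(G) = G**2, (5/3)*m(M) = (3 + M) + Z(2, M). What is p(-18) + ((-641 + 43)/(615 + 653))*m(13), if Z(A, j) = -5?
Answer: 1017213/3170 ≈ 320.89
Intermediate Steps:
m(M) = -6/5 + 3*M/5 (m(M) = 3*((3 + M) - 5)/5 = 3*(-2 + M)/5 = -6/5 + 3*M/5)
p(-18) + ((-641 + 43)/(615 + 653))*m(13) = (-18)**2 + ((-641 + 43)/(615 + 653))*(-6/5 + (3/5)*13) = 324 + (-598/1268)*(-6/5 + 39/5) = 324 - 598*1/1268*(33/5) = 324 - 299/634*33/5 = 324 - 9867/3170 = 1017213/3170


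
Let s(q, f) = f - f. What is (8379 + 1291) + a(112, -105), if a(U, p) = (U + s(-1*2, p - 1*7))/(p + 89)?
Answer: 9663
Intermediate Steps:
s(q, f) = 0
a(U, p) = U/(89 + p) (a(U, p) = (U + 0)/(p + 89) = U/(89 + p))
(8379 + 1291) + a(112, -105) = (8379 + 1291) + 112/(89 - 105) = 9670 + 112/(-16) = 9670 + 112*(-1/16) = 9670 - 7 = 9663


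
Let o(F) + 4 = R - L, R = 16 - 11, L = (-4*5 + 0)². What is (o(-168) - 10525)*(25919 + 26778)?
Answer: -575662028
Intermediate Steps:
L = 400 (L = (-20 + 0)² = (-20)² = 400)
R = 5
o(F) = -399 (o(F) = -4 + (5 - 1*400) = -4 + (5 - 400) = -4 - 395 = -399)
(o(-168) - 10525)*(25919 + 26778) = (-399 - 10525)*(25919 + 26778) = -10924*52697 = -575662028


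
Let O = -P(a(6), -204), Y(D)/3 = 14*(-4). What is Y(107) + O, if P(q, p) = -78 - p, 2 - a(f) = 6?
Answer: -294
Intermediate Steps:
a(f) = -4 (a(f) = 2 - 1*6 = 2 - 6 = -4)
Y(D) = -168 (Y(D) = 3*(14*(-4)) = 3*(-56) = -168)
O = -126 (O = -(-78 - 1*(-204)) = -(-78 + 204) = -1*126 = -126)
Y(107) + O = -168 - 126 = -294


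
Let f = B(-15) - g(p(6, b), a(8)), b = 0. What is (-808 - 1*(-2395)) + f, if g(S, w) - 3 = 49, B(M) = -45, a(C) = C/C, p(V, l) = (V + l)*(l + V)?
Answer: 1490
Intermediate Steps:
p(V, l) = (V + l)² (p(V, l) = (V + l)*(V + l) = (V + l)²)
a(C) = 1
g(S, w) = 52 (g(S, w) = 3 + 49 = 52)
f = -97 (f = -45 - 1*52 = -45 - 52 = -97)
(-808 - 1*(-2395)) + f = (-808 - 1*(-2395)) - 97 = (-808 + 2395) - 97 = 1587 - 97 = 1490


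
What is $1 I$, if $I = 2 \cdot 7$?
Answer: $14$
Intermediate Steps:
$I = 14$
$1 I = 1 \cdot 14 = 14$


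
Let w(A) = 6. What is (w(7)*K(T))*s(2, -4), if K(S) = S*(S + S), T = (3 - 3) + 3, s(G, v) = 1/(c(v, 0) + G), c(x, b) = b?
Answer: 54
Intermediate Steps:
s(G, v) = 1/G (s(G, v) = 1/(0 + G) = 1/G)
T = 3 (T = 0 + 3 = 3)
K(S) = 2*S² (K(S) = S*(2*S) = 2*S²)
(w(7)*K(T))*s(2, -4) = (6*(2*3²))/2 = (6*(2*9))*(½) = (6*18)*(½) = 108*(½) = 54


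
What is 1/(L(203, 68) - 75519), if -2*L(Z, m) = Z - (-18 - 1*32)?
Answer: -2/151291 ≈ -1.3220e-5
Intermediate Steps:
L(Z, m) = -25 - Z/2 (L(Z, m) = -(Z - (-18 - 1*32))/2 = -(Z - (-18 - 32))/2 = -(Z - 1*(-50))/2 = -(Z + 50)/2 = -(50 + Z)/2 = -25 - Z/2)
1/(L(203, 68) - 75519) = 1/((-25 - ½*203) - 75519) = 1/((-25 - 203/2) - 75519) = 1/(-253/2 - 75519) = 1/(-151291/2) = -2/151291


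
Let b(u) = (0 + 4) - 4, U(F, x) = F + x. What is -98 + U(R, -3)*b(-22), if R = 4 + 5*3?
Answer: -98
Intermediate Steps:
R = 19 (R = 4 + 15 = 19)
b(u) = 0 (b(u) = 4 - 4 = 0)
-98 + U(R, -3)*b(-22) = -98 + (19 - 3)*0 = -98 + 16*0 = -98 + 0 = -98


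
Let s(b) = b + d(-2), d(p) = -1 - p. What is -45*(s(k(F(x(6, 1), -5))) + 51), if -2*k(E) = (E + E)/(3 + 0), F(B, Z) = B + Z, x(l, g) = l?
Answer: -2325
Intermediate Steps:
k(E) = -E/3 (k(E) = -(E + E)/(2*(3 + 0)) = -2*E/(2*3) = -E/3)
s(b) = 1 + b (s(b) = b + (-1 - 1*(-2)) = b + (-1 + 2) = b + 1 = 1 + b)
-45*(s(k(F(x(6, 1), -5))) + 51) = -45*((1 - (6 - 5)/3) + 51) = -45*((1 - ⅓*1) + 51) = -45*((1 - ⅓) + 51) = -45*(⅔ + 51) = -45*155/3 = -2325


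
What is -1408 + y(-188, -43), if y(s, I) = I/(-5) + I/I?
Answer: -6992/5 ≈ -1398.4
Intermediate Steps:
y(s, I) = 1 - I/5 (y(s, I) = I*(-⅕) + 1 = -I/5 + 1 = 1 - I/5)
-1408 + y(-188, -43) = -1408 + (1 - ⅕*(-43)) = -1408 + (1 + 43/5) = -1408 + 48/5 = -6992/5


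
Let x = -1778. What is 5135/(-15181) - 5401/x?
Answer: 72862551/26991818 ≈ 2.6994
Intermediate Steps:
5135/(-15181) - 5401/x = 5135/(-15181) - 5401/(-1778) = 5135*(-1/15181) - 5401*(-1/1778) = -5135/15181 + 5401/1778 = 72862551/26991818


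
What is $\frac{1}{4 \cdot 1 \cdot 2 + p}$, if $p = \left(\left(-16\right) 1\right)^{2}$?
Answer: $\frac{1}{264} \approx 0.0037879$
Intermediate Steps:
$p = 256$ ($p = \left(-16\right)^{2} = 256$)
$\frac{1}{4 \cdot 1 \cdot 2 + p} = \frac{1}{4 \cdot 1 \cdot 2 + 256} = \frac{1}{4 \cdot 2 + 256} = \frac{1}{8 + 256} = \frac{1}{264}$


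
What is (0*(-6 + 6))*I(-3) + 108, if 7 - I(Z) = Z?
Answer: 108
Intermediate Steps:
I(Z) = 7 - Z
(0*(-6 + 6))*I(-3) + 108 = (0*(-6 + 6))*(7 - 1*(-3)) + 108 = (0*0)*(7 + 3) + 108 = 0*10 + 108 = 0 + 108 = 108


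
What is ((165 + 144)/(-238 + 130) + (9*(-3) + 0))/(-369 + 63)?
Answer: 1075/11016 ≈ 0.097585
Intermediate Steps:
((165 + 144)/(-238 + 130) + (9*(-3) + 0))/(-369 + 63) = (309/(-108) + (-27 + 0))/(-306) = (309*(-1/108) - 27)*(-1/306) = (-103/36 - 27)*(-1/306) = -1075/36*(-1/306) = 1075/11016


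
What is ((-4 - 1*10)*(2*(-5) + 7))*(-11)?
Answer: -462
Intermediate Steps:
((-4 - 1*10)*(2*(-5) + 7))*(-11) = ((-4 - 10)*(-10 + 7))*(-11) = -14*(-3)*(-11) = 42*(-11) = -462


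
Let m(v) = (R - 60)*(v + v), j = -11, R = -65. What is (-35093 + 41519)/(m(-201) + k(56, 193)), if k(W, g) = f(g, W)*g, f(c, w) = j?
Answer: 378/2831 ≈ 0.13352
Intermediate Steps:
m(v) = -250*v (m(v) = (-65 - 60)*(v + v) = -250*v)
f(c, w) = -11
k(W, g) = -11*g
(-35093 + 41519)/(m(-201) + k(56, 193)) = (-35093 + 41519)/(-250*(-201) - 11*193) = 6426/(50250 - 2123) = 6426/48127 = 6426*(1/48127) = 378/2831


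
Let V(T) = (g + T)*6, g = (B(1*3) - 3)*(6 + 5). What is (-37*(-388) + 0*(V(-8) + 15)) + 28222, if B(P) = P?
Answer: 42578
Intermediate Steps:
g = 0 (g = (1*3 - 3)*(6 + 5) = (3 - 3)*11 = 0*11 = 0)
V(T) = 6*T (V(T) = (0 + T)*6 = T*6 = 6*T)
(-37*(-388) + 0*(V(-8) + 15)) + 28222 = (-37*(-388) + 0*(6*(-8) + 15)) + 28222 = (14356 + 0*(-48 + 15)) + 28222 = (14356 + 0*(-33)) + 28222 = (14356 + 0) + 28222 = 14356 + 28222 = 42578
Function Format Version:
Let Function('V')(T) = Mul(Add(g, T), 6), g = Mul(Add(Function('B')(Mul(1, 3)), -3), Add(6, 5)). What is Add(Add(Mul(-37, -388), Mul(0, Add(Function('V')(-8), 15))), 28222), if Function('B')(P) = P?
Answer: 42578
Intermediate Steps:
g = 0 (g = Mul(Add(Mul(1, 3), -3), Add(6, 5)) = Mul(Add(3, -3), 11) = Mul(0, 11) = 0)
Function('V')(T) = Mul(6, T) (Function('V')(T) = Mul(Add(0, T), 6) = Mul(T, 6) = Mul(6, T))
Add(Add(Mul(-37, -388), Mul(0, Add(Function('V')(-8), 15))), 28222) = Add(Add(Mul(-37, -388), Mul(0, Add(Mul(6, -8), 15))), 28222) = Add(Add(14356, Mul(0, Add(-48, 15))), 28222) = Add(Add(14356, Mul(0, -33)), 28222) = Add(Add(14356, 0), 28222) = Add(14356, 28222) = 42578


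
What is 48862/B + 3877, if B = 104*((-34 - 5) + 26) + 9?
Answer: 5157949/1343 ≈ 3840.6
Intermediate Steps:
B = -1343 (B = 104*(-39 + 26) + 9 = 104*(-13) + 9 = -1352 + 9 = -1343)
48862/B + 3877 = 48862/(-1343) + 3877 = 48862*(-1/1343) + 3877 = -48862/1343 + 3877 = 5157949/1343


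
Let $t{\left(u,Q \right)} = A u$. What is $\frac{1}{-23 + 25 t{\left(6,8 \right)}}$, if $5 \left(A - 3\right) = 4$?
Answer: $\frac{1}{547} \approx 0.0018282$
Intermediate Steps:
$A = \frac{19}{5}$ ($A = 3 + \frac{1}{5} \cdot 4 = 3 + \frac{4}{5} = \frac{19}{5} \approx 3.8$)
$t{\left(u,Q \right)} = \frac{19 u}{5}$
$\frac{1}{-23 + 25 t{\left(6,8 \right)}} = \frac{1}{-23 + 25 \cdot \frac{19}{5} \cdot 6} = \frac{1}{-23 + 25 \cdot \frac{114}{5}} = \frac{1}{-23 + 570} = \frac{1}{547}$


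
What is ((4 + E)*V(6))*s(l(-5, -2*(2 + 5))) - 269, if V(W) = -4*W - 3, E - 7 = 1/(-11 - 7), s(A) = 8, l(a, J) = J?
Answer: -2633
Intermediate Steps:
E = 125/18 (E = 7 + 1/(-11 - 7) = 7 + 1/(-18) = 7 - 1/18 = 125/18 ≈ 6.9444)
V(W) = -3 - 4*W
((4 + E)*V(6))*s(l(-5, -2*(2 + 5))) - 269 = ((4 + 125/18)*(-3 - 4*6))*8 - 269 = (197*(-3 - 24)/18)*8 - 269 = ((197/18)*(-27))*8 - 269 = -591/2*8 - 269 = -2364 - 269 = -2633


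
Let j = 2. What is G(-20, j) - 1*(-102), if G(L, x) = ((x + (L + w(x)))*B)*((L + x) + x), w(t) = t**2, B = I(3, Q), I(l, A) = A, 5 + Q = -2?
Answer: -1466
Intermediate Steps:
Q = -7 (Q = -5 - 2 = -7)
B = -7
G(L, x) = (L + 2*x)*(-7*L - 7*x - 7*x**2) (G(L, x) = ((x + (L + x**2))*(-7))*((L + x) + x) = ((L + x + x**2)*(-7))*(L + 2*x) = (-7*L - 7*x - 7*x**2)*(L + 2*x) = (L + 2*x)*(-7*L - 7*x - 7*x**2))
G(-20, j) - 1*(-102) = (-14*2**2 - 14*2**3 - 7*(-20)**2 - 21*(-20)*2 - 7*(-20)*2**2) - 1*(-102) = (-14*4 - 14*8 - 7*400 + 840 - 7*(-20)*4) + 102 = (-56 - 112 - 2800 + 840 + 560) + 102 = -1568 + 102 = -1466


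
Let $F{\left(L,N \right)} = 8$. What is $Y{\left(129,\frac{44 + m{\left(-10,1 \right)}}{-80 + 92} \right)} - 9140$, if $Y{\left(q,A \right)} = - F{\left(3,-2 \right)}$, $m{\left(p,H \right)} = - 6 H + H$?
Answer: $-9148$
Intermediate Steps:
$m{\left(p,H \right)} = - 5 H$
$Y{\left(q,A \right)} = -8$ ($Y{\left(q,A \right)} = \left(-1\right) 8 = -8$)
$Y{\left(129,\frac{44 + m{\left(-10,1 \right)}}{-80 + 92} \right)} - 9140 = -8 - 9140 = -9148$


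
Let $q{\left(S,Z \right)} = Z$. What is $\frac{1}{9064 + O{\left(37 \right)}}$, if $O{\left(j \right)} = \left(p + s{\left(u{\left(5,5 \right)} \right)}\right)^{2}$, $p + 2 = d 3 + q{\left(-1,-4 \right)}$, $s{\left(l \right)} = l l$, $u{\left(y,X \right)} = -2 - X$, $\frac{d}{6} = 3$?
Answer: $\frac{1}{18473} \approx 5.4133 \cdot 10^{-5}$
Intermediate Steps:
$d = 18$ ($d = 6 \cdot 3 = 18$)
$s{\left(l \right)} = l^{2}$
$p = 48$ ($p = -2 + \left(18 \cdot 3 - 4\right) = -2 + \left(54 - 4\right) = -2 + 50 = 48$)
$O{\left(j \right)} = 9409$ ($O{\left(j \right)} = \left(48 + \left(-2 - 5\right)^{2}\right)^{2} = \left(48 + \left(-7\right)^{2}\right)^{2} = \left(48 + 49\right)^{2} = 97^{2} = 9409$)
$\frac{1}{9064 + O{\left(37 \right)}} = \frac{1}{9064 + 9409} = \frac{1}{18473}$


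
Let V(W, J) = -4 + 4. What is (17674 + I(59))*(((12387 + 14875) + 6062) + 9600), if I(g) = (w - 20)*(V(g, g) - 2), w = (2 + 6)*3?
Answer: 758295384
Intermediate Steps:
w = 24 (w = 8*3 = 24)
V(W, J) = 0
I(g) = -8 (I(g) = (24 - 20)*(0 - 2) = 4*(-2) = -8)
(17674 + I(59))*(((12387 + 14875) + 6062) + 9600) = (17674 - 8)*(((12387 + 14875) + 6062) + 9600) = 17666*((27262 + 6062) + 9600) = 17666*(33324 + 9600) = 17666*42924 = 758295384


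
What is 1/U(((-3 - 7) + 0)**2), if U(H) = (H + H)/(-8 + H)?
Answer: 23/50 ≈ 0.46000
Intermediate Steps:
U(H) = 2*H/(-8 + H) (U(H) = (2*H)/(-8 + H) = 2*H/(-8 + H))
1/U(((-3 - 7) + 0)**2) = 1/(2*((-3 - 7) + 0)**2/(-8 + ((-3 - 7) + 0)**2)) = 1/(2*(-10 + 0)**2/(-8 + (-10 + 0)**2)) = 1/(2*(-10)**2/(-8 + (-10)**2)) = 1/(2*100/(-8 + 100)) = 1/(2*100/92) = 1/(2*100*(1/92)) = 1/(50/23) = 23/50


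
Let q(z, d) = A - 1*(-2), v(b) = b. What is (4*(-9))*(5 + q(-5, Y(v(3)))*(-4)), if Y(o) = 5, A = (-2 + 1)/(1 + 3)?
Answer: 72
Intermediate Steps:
A = -1/4 ≈ -0.25000
q(z, d) = 7/4 (q(z, d) = -1/4 - 1*(-2) = -1/4 + 2 = 7/4)
(4*(-9))*(5 + q(-5, Y(v(3)))*(-4)) = (4*(-9))*(5 + (7/4)*(-4)) = -36*(5 - 7) = -36*(-2) = 72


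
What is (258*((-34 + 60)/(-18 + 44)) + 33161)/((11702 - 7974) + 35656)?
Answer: 33419/39384 ≈ 0.84854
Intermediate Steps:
(258*((-34 + 60)/(-18 + 44)) + 33161)/((11702 - 7974) + 35656) = (258*(26/26) + 33161)/(3728 + 35656) = (258*(26*(1/26)) + 33161)/39384 = (258*1 + 33161)*(1/39384) = (258 + 33161)*(1/39384) = 33419*(1/39384) = 33419/39384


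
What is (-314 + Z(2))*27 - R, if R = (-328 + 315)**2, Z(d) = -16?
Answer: -9079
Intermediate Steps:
R = 169 (R = (-13)**2 = 169)
(-314 + Z(2))*27 - R = (-314 - 16)*27 - 1*169 = -330*27 - 169 = -8910 - 169 = -9079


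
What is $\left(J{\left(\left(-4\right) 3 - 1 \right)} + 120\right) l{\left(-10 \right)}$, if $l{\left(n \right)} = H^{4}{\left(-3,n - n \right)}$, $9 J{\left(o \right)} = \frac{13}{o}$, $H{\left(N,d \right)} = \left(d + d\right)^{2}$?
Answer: $0$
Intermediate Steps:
$H{\left(N,d \right)} = 4 d^{2}$ ($H{\left(N,d \right)} = \left(2 d\right)^{2} = 4 d^{2}$)
$J{\left(o \right)} = \frac{13}{9 o}$ ($J{\left(o \right)} = \frac{13 \frac{1}{o}}{9} = \frac{13}{9 o}$)
$l{\left(n \right)} = 0$ ($l{\left(n \right)} = \left(4 \left(n - n\right)^{2}\right)^{4} = \left(4 \cdot 0^{2}\right)^{4} = \left(4 \cdot 0\right)^{4} = 0^{4} = 0$)
$\left(J{\left(\left(-4\right) 3 - 1 \right)} + 120\right) l{\left(-10 \right)} = \left(\frac{13}{9 \left(\left(-4\right) 3 - 1\right)} + 120\right) 0 = \left(\frac{13}{9 \left(-12 - 1\right)} + 120\right) 0 = \left(\frac{13}{9 \left(-13\right)} + 120\right) 0 = \left(\frac{13}{9} \left(- \frac{1}{13}\right) + 120\right) 0 = \left(- \frac{1}{9} + 120\right) 0 = \frac{1079}{9} \cdot 0 = 0$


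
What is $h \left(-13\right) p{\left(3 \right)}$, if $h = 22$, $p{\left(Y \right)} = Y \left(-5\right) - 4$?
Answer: $5434$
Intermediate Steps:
$p{\left(Y \right)} = -4 - 5 Y$ ($p{\left(Y \right)} = - 5 Y - 4 = -4 - 5 Y$)
$h \left(-13\right) p{\left(3 \right)} = 22 \left(-13\right) \left(-4 - 15\right) = - 286 \left(-4 - 15\right) = \left(-286\right) \left(-19\right) = 5434$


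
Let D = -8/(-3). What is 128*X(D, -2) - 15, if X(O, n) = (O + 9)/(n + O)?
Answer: 2225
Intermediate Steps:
D = 8/3 (D = -8*(-⅓) = 8/3 ≈ 2.6667)
X(O, n) = (9 + O)/(O + n)
128*X(D, -2) - 15 = 128*((9 + 8/3)/(8/3 - 2)) - 15 = 128*((35/3)/(⅔)) - 15 = 128*((3/2)*(35/3)) - 15 = 128*(35/2) - 15 = 2240 - 15 = 2225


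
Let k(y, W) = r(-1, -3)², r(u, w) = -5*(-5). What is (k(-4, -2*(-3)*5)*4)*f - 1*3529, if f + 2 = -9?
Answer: -31029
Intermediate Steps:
r(u, w) = 25
f = -11 (f = -2 - 9 = -11)
k(y, W) = 625 (k(y, W) = 25² = 625)
(k(-4, -2*(-3)*5)*4)*f - 1*3529 = (625*4)*(-11) - 1*3529 = 2500*(-11) - 3529 = -27500 - 3529 = -31029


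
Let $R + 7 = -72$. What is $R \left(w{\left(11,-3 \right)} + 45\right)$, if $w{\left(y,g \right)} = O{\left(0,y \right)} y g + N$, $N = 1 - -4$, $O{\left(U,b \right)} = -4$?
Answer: $-14378$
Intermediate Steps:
$R = -79$ ($R = -7 - 72 = -79$)
$N = 5$ ($N = 1 + 4 = 5$)
$w{\left(y,g \right)} = 5 - 4 g y$ ($w{\left(y,g \right)} = - 4 y g + 5 = - 4 g y + 5 = 5 - 4 g y$)
$R \left(w{\left(11,-3 \right)} + 45\right) = - 79 \left(\left(5 - \left(-12\right) 11\right) + 45\right) = - 79 \left(\left(5 + 132\right) + 45\right) = - 79 \left(137 + 45\right) = \left(-79\right) 182 = -14378$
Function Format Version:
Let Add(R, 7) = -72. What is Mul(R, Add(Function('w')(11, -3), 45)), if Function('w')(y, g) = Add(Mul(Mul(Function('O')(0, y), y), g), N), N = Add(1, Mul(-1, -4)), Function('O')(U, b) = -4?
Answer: -14378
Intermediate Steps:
R = -79 (R = Add(-7, -72) = -79)
N = 5 (N = Add(1, 4) = 5)
Function('w')(y, g) = Add(5, Mul(-4, g, y)) (Function('w')(y, g) = Add(Mul(Mul(-4, y), g), 5) = Add(Mul(-4, g, y), 5) = Add(5, Mul(-4, g, y)))
Mul(R, Add(Function('w')(11, -3), 45)) = Mul(-79, Add(Add(5, Mul(-4, -3, 11)), 45)) = Mul(-79, Add(Add(5, 132), 45)) = Mul(-79, Add(137, 45)) = Mul(-79, 182) = -14378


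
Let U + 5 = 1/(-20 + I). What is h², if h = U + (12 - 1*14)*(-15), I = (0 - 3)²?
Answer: 75076/121 ≈ 620.46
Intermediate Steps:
I = 9 (I = (-3)² = 9)
U = -56/11 (U = -5 + 1/(-20 + 9) = -5 + 1/(-11) = -5 - 1/11 = -56/11 ≈ -5.0909)
h = 274/11 (h = -56/11 + (12 - 1*14)*(-15) = -56/11 + (12 - 14)*(-15) = -56/11 - 2*(-15) = -56/11 + 30 = 274/11 ≈ 24.909)
h² = (274/11)² = 75076/121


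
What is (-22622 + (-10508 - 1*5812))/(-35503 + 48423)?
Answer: -19471/6460 ≈ -3.0141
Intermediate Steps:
(-22622 + (-10508 - 1*5812))/(-35503 + 48423) = (-22622 + (-10508 - 5812))/12920 = (-22622 - 16320)*(1/12920) = -38942*1/12920 = -19471/6460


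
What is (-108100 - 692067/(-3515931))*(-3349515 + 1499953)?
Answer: 8080065625475558/40413 ≈ 1.9994e+11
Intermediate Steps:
(-108100 - 692067/(-3515931))*(-3349515 + 1499953) = (-108100 - 692067*(-1/3515931))*(-1849562) = (-108100 + 230689/1171977)*(-1849562) = -126690483011/1171977*(-1849562) = 8080065625475558/40413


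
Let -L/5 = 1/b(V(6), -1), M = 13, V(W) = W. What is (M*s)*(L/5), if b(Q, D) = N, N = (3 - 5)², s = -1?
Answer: 13/4 ≈ 3.2500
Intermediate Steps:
N = 4 (N = (-2)² = 4)
b(Q, D) = 4
L = -5/4 ≈ -1.2500
(M*s)*(L/5) = (13*(-1))*(-5/4/5) = -(-65)/(4*5) = -13*(-¼) = 13/4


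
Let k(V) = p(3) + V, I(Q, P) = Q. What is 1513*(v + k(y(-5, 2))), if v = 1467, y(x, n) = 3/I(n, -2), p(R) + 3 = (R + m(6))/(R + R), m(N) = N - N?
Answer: 2218058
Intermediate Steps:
m(N) = 0
p(R) = -5/2 (p(R) = -3 + (R + 0)/(R + R) = -3 + R/((2*R)) = -3 + R*(1/(2*R)) = -3 + ½ = -5/2)
y(x, n) = 3/n
k(V) = -5/2 + V
1513*(v + k(y(-5, 2))) = 1513*(1467 + (-5/2 + 3/2)) = 1513*(1467 - 1) = 1513*1466 = 2218058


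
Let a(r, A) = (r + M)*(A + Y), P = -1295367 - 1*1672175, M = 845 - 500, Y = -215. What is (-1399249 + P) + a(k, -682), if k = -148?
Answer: -4543500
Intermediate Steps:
M = 345
P = -2967542 (P = -1295367 - 1672175 = -2967542)
a(r, A) = (-215 + A)*(345 + r) (a(r, A) = (r + 345)*(A - 215) = (345 + r)*(-215 + A) = (-215 + A)*(345 + r))
(-1399249 + P) + a(k, -682) = (-1399249 - 2967542) + (-74175 - 215*(-148) + 345*(-682) - 682*(-148)) = -4366791 + (-74175 + 31820 - 235290 + 100936) = -4366791 - 176709 = -4543500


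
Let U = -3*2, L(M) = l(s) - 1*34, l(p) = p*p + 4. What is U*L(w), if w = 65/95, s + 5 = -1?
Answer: -36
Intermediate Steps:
s = -6 (s = -5 - 1 = -6)
l(p) = 4 + p² (l(p) = p² + 4 = 4 + p²)
w = 13/19 (w = 65*(1/95) = 13/19 ≈ 0.68421)
L(M) = 6 (L(M) = (4 + (-6)²) - 1*34 = (4 + 36) - 34 = 40 - 34 = 6)
U = -6
U*L(w) = -6*6 = -36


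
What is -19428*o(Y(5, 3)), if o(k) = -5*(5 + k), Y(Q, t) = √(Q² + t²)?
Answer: 485700 + 97140*√34 ≈ 1.0521e+6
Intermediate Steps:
o(k) = -25 - 5*k
-19428*o(Y(5, 3)) = -19428*(-25 - 5*√(5² + 3²)) = -19428*(-25 - 5*√(25 + 9)) = -19428*(-25 - 5*√34) = 485700 + 97140*√34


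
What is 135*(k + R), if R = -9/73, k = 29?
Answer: 284580/73 ≈ 3898.4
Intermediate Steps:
R = -9/73 (R = -9*1/73 = -9/73 ≈ -0.12329)
135*(k + R) = 135*(29 - 9/73) = 135*(2108/73) = 284580/73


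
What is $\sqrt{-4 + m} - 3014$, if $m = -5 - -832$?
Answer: $-3014 + \sqrt{823} \approx -2985.3$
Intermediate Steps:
$m = 827$ ($m = -5 + 832 = 827$)
$\sqrt{-4 + m} - 3014 = \sqrt{-4 + 827} - 3014 = \sqrt{823} - 3014 = -3014 + \sqrt{823}$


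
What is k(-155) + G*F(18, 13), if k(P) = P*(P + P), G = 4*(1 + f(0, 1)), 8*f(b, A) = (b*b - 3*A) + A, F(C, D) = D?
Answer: 48089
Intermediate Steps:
f(b, A) = -A/4 + b**2/8 (f(b, A) = ((b*b - 3*A) + A)/8 = ((b**2 - 3*A) + A)/8 = (b**2 - 2*A)/8 = -A/4 + b**2/8)
G = 3 (G = 4*(1 + (-1/4*1 + (1/8)*0**2)) = 4*(1 + (-1/4 + (1/8)*0)) = 4*(1 + (-1/4 + 0)) = 4*(1 - 1/4) = 4*(3/4) = 3)
k(P) = 2*P**2 (k(P) = P*(2*P) = 2*P**2)
k(-155) + G*F(18, 13) = 2*(-155)**2 + 3*13 = 2*24025 + 39 = 48050 + 39 = 48089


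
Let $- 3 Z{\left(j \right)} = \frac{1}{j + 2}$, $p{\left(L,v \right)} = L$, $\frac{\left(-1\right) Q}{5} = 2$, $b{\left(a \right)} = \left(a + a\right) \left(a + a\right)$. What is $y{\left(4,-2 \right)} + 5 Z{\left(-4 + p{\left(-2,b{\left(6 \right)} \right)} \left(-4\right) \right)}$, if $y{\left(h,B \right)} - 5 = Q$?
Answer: $- \frac{95}{18} \approx -5.2778$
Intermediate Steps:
$b{\left(a \right)} = 4 a^{2}$ ($b{\left(a \right)} = 2 a 2 a = 4 a^{2}$)
$Q = -10$ ($Q = \left(-5\right) 2 = -10$)
$y{\left(h,B \right)} = -5$ ($y{\left(h,B \right)} = 5 - 10 = -5$)
$Z{\left(j \right)} = - \frac{1}{3 \left(2 + j\right)}$ ($Z{\left(j \right)} = - \frac{1}{3 \left(j + 2\right)} = - \frac{1}{3 \left(2 + j\right)}$)
$y{\left(4,-2 \right)} + 5 Z{\left(-4 + p{\left(-2,b{\left(6 \right)} \right)} \left(-4\right) \right)} = -5 + 5 \left(- \frac{1}{6 + 3 \left(-4 - -8\right)}\right) = -5 + 5 \left(- \frac{1}{6 + 3 \left(-4 + 8\right)}\right) = -5 + 5 \left(- \frac{1}{6 + 3 \cdot 4}\right) = -5 + 5 \left(- \frac{1}{6 + 12}\right) = -5 + 5 \left(- \frac{1}{18}\right) = -5 - \frac{5}{18} = - \frac{95}{18}$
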